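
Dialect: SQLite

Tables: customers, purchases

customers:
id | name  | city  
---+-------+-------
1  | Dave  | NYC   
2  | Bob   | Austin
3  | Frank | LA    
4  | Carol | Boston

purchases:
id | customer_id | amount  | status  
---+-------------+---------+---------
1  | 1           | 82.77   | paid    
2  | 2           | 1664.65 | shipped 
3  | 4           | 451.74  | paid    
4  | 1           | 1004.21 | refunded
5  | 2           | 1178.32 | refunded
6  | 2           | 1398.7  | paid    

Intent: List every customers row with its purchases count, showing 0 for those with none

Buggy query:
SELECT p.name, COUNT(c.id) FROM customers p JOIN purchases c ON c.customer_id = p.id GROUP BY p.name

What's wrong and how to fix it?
Bug: An inner join excludes parents with zero children

Fix: Switch to LEFT JOIN to retain unmatched parent rows

Corrected query:
SELECT p.name, COUNT(c.id) FROM customers p LEFT JOIN purchases c ON c.customer_id = p.id GROUP BY p.name

Result:
name  | COUNT(c.id)
------+------------
Bob   | 3          
Carol | 1          
Dave  | 2          
Frank | 0          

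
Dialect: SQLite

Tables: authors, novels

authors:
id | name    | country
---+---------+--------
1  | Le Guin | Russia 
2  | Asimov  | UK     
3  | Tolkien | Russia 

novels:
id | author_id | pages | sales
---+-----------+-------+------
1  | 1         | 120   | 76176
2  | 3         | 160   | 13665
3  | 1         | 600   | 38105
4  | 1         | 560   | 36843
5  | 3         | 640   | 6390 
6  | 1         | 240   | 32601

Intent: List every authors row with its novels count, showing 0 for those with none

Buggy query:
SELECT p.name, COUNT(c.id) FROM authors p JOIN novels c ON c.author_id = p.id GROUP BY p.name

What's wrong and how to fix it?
Bug: INNER JOIN drops authors rows that have no matching novels rows

Fix: Switch to LEFT JOIN to retain unmatched parent rows

Corrected query:
SELECT p.name, COUNT(c.id) FROM authors p LEFT JOIN novels c ON c.author_id = p.id GROUP BY p.name

Result:
name    | COUNT(c.id)
--------+------------
Asimov  | 0          
Le Guin | 4          
Tolkien | 2          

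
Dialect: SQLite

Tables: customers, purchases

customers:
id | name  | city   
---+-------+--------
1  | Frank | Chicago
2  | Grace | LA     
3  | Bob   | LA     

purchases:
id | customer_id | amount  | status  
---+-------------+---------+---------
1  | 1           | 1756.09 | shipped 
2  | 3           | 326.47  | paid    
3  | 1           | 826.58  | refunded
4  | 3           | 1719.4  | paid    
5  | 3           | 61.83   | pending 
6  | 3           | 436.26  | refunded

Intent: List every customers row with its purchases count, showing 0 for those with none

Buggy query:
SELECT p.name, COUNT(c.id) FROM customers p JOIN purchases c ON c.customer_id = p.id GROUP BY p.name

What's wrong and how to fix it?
Bug: INNER JOIN drops customers rows that have no matching purchases rows

Fix: Use LEFT JOIN so parents without children still appear (COUNT(c.id) gives 0)

Corrected query:
SELECT p.name, COUNT(c.id) FROM customers p LEFT JOIN purchases c ON c.customer_id = p.id GROUP BY p.name

Result:
name  | COUNT(c.id)
------+------------
Bob   | 4          
Frank | 2          
Grace | 0          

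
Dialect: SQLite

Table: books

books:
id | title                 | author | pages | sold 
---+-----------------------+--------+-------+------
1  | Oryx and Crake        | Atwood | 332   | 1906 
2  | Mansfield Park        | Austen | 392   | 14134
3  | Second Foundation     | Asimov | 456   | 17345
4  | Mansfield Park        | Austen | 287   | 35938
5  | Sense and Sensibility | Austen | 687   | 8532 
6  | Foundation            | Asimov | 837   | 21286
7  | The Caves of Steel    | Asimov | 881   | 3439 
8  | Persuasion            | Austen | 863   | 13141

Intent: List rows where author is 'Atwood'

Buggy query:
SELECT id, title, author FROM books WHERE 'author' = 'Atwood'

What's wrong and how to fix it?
Bug: 'author' in single quotes is a string literal, not the column; the comparison is literal-vs-literal and never true

Fix: Reference the column as author without single quotes

Corrected query:
SELECT id, title, author FROM books WHERE author = 'Atwood'

Result:
id | title          | author
---+----------------+-------
1  | Oryx and Crake | Atwood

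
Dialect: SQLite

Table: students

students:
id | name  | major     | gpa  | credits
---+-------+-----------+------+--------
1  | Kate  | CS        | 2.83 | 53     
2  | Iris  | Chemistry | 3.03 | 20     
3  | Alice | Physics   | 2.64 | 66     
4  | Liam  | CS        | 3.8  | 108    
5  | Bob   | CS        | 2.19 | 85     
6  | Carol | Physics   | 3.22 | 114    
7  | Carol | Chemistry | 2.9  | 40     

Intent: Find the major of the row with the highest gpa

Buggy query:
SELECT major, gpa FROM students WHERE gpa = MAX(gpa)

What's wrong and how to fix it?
Bug: MAX(gpa) is an aggregate and cannot be used directly in WHERE

Fix: Use a subquery: WHERE gpa = (SELECT MAX(gpa) FROM students)

Corrected query:
SELECT major, gpa FROM students WHERE gpa = (SELECT MAX(gpa) FROM students)

Result:
major | gpa
------+----
CS    | 3.8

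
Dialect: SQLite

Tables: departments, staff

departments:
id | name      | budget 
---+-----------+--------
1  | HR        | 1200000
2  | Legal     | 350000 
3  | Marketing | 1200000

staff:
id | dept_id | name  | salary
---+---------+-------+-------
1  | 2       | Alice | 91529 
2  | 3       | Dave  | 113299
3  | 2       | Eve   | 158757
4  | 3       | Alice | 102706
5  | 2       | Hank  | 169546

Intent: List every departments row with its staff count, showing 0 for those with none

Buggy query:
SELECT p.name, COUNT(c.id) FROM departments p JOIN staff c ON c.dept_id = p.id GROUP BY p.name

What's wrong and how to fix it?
Bug: An inner join excludes parents with zero children

Fix: Use LEFT JOIN so parents without children still appear (COUNT(c.id) gives 0)

Corrected query:
SELECT p.name, COUNT(c.id) FROM departments p LEFT JOIN staff c ON c.dept_id = p.id GROUP BY p.name

Result:
name      | COUNT(c.id)
----------+------------
HR        | 0          
Legal     | 3          
Marketing | 2          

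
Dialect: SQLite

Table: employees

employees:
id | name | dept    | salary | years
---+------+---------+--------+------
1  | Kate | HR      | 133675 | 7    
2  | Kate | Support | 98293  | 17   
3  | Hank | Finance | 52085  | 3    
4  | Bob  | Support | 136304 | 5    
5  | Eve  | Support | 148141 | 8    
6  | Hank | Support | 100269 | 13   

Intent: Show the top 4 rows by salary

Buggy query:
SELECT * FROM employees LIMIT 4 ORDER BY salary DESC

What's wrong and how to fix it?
Bug: ORDER BY cannot follow LIMIT; LIMIT is the final clause

Fix: Swap the clauses: ORDER BY first, then LIMIT

Corrected query:
SELECT * FROM employees ORDER BY salary DESC LIMIT 4

Result:
id | name | dept    | salary | years
---+------+---------+--------+------
5  | Eve  | Support | 148141 | 8    
4  | Bob  | Support | 136304 | 5    
1  | Kate | HR      | 133675 | 7    
6  | Hank | Support | 100269 | 13   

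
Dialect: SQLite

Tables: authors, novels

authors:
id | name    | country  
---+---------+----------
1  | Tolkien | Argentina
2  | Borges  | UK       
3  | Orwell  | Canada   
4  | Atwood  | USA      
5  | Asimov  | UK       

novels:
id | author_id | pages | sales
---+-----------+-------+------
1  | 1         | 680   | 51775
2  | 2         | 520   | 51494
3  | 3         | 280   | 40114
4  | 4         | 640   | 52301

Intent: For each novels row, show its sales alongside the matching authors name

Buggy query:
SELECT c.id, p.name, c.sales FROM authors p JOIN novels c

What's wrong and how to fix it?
Bug: JOIN with no ON clause produces a cartesian product; every novels row pairs with every authors row

Fix: Specify the join condition linking the foreign key to the parent id

Corrected query:
SELECT c.id, p.name, c.sales FROM authors p JOIN novels c ON c.author_id = p.id

Result:
id | name    | sales
---+---------+------
1  | Tolkien | 51775
2  | Borges  | 51494
3  | Orwell  | 40114
4  | Atwood  | 52301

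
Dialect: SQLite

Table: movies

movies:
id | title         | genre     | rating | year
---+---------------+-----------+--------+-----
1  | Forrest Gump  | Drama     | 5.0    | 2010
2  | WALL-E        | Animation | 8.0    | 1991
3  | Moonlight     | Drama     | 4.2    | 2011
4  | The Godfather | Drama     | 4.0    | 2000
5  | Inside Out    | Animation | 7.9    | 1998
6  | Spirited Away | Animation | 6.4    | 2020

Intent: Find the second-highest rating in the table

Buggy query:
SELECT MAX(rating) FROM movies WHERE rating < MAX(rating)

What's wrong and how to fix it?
Bug: MAX(rating) on the right of the comparison is an aggregate-in-WHERE error

Fix: Put the inner MAX in a scalar subquery

Corrected query:
SELECT MAX(rating) FROM movies WHERE rating < (SELECT MAX(rating) FROM movies)

Result:
MAX(rating)
-----------
7.9        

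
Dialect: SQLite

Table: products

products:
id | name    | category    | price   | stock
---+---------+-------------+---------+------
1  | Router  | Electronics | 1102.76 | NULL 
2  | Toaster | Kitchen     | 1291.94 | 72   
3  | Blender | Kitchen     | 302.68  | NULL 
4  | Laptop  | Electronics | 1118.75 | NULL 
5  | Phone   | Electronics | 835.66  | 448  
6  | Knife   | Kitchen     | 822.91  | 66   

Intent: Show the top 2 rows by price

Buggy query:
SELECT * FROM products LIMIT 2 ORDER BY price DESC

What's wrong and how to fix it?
Bug: ORDER BY cannot follow LIMIT; LIMIT is the final clause

Fix: Swap the clauses: ORDER BY first, then LIMIT

Corrected query:
SELECT * FROM products ORDER BY price DESC LIMIT 2

Result:
id | name    | category    | price   | stock
---+---------+-------------+---------+------
2  | Toaster | Kitchen     | 1291.94 | 72   
4  | Laptop  | Electronics | 1118.75 | NULL 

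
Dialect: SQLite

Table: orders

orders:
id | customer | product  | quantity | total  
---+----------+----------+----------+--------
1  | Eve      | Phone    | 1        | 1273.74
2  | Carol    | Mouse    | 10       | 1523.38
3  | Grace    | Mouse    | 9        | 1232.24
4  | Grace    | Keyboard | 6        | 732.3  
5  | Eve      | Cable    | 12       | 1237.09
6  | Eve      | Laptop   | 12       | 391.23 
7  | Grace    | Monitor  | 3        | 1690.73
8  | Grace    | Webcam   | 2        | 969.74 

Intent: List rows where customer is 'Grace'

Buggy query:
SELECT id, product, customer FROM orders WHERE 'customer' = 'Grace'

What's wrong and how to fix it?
Bug: Single quotes denote string literals in SQL; the column name is being compared as a constant string

Fix: Remove the quotes around the column name (or use double quotes for an identifier)

Corrected query:
SELECT id, product, customer FROM orders WHERE customer = 'Grace'

Result:
id | product  | customer
---+----------+---------
3  | Mouse    | Grace   
4  | Keyboard | Grace   
7  | Monitor  | Grace   
8  | Webcam   | Grace   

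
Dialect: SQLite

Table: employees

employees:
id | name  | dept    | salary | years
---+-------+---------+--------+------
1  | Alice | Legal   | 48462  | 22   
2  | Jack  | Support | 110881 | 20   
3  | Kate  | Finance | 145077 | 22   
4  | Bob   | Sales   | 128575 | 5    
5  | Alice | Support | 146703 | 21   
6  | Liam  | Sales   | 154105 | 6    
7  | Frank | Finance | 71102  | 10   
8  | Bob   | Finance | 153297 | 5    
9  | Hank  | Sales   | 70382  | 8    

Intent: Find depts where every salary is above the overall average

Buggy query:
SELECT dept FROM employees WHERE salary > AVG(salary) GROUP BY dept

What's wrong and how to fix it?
Bug: AVG() is an aggregate; it can't sit directly in WHERE

Fix: Compute the overall average in a scalar subquery and compare each group's MIN against it in HAVING

Corrected query:
SELECT dept FROM employees GROUP BY dept HAVING MIN(salary) > (SELECT AVG(salary) FROM employees)

Result:
(no rows)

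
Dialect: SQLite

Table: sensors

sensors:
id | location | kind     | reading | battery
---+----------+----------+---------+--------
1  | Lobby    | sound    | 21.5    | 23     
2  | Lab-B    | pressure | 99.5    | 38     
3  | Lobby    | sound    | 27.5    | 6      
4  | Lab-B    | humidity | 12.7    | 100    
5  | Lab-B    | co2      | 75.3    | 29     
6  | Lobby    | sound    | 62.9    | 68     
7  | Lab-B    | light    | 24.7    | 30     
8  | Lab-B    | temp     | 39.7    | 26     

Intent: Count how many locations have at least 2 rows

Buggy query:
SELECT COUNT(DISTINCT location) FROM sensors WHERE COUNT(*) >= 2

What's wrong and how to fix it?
Bug: COUNT(*) cannot appear in WHERE; the per-group count doesn't exist yet

Fix: Use a subquery that GROUPs and filters with HAVING, then count its rows

Corrected query:
SELECT COUNT(*) FROM (SELECT location FROM sensors GROUP BY location HAVING COUNT(*) >= 2)

Result:
COUNT(*)
--------
2       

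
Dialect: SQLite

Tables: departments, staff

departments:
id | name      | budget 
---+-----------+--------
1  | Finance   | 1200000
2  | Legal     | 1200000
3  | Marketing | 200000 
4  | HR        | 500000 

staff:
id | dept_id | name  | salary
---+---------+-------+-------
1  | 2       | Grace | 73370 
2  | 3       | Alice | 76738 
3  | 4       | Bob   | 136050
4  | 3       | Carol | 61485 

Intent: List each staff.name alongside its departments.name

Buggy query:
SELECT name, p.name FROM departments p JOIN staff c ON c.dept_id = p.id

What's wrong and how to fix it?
Bug: Both tables have a 'name' column; the unqualified reference is ambiguous

Fix: Qualify the column with its table alias (c.name)

Corrected query:
SELECT c.name, p.name FROM departments p JOIN staff c ON c.dept_id = p.id

Result:
name  | name     
------+----------
Grace | Legal    
Alice | Marketing
Bob   | HR       
Carol | Marketing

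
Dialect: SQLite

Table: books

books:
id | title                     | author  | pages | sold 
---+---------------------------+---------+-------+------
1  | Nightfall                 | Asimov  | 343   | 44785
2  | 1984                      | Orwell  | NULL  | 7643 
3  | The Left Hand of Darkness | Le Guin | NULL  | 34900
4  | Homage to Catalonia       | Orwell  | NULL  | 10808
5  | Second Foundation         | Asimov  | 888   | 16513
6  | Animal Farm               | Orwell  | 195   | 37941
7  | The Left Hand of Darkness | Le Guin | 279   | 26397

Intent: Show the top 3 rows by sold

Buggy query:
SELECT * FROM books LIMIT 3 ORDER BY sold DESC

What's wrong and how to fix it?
Bug: ORDER BY cannot follow LIMIT; LIMIT is the final clause

Fix: Sort with ORDER BY, then apply LIMIT

Corrected query:
SELECT * FROM books ORDER BY sold DESC LIMIT 3

Result:
id | title                     | author  | pages | sold 
---+---------------------------+---------+-------+------
1  | Nightfall                 | Asimov  | 343   | 44785
6  | Animal Farm               | Orwell  | 195   | 37941
3  | The Left Hand of Darkness | Le Guin | NULL  | 34900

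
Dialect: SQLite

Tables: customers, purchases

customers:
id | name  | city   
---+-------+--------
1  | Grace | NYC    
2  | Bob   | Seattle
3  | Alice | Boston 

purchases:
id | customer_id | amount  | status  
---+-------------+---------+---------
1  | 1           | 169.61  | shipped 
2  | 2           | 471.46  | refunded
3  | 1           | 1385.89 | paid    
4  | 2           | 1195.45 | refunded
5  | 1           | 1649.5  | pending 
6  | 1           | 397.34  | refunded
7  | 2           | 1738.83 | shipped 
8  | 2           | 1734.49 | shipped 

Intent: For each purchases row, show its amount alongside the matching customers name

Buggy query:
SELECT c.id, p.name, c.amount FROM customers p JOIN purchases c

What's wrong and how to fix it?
Bug: Missing join condition: each purchases row is matched to all customers rows instead of just its own

Fix: Specify the join condition linking the foreign key to the parent id

Corrected query:
SELECT c.id, p.name, c.amount FROM customers p JOIN purchases c ON c.customer_id = p.id

Result:
id | name  | amount 
---+-------+--------
1  | Grace | 169.61 
2  | Bob   | 471.46 
3  | Grace | 1385.89
4  | Bob   | 1195.45
5  | Grace | 1649.5 
6  | Grace | 397.34 
7  | Bob   | 1738.83
8  | Bob   | 1734.49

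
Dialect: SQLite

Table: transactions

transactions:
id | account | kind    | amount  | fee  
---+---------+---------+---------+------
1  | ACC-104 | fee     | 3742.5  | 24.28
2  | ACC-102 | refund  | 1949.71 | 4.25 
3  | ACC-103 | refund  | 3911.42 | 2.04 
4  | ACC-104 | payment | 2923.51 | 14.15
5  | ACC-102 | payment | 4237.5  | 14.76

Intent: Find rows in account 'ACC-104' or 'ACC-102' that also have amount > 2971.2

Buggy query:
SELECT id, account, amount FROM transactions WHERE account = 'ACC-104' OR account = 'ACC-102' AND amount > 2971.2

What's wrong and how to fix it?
Bug: Without parentheses, AND is evaluated before OR, so the amount filter only applies to the 'ACC-102' branch

Fix: Group the OR with parentheses (or use IN), then AND the threshold

Corrected query:
SELECT id, account, amount FROM transactions WHERE (account = 'ACC-104' OR account = 'ACC-102') AND amount > 2971.2

Result:
id | account | amount
---+---------+-------
1  | ACC-104 | 3742.5
5  | ACC-102 | 4237.5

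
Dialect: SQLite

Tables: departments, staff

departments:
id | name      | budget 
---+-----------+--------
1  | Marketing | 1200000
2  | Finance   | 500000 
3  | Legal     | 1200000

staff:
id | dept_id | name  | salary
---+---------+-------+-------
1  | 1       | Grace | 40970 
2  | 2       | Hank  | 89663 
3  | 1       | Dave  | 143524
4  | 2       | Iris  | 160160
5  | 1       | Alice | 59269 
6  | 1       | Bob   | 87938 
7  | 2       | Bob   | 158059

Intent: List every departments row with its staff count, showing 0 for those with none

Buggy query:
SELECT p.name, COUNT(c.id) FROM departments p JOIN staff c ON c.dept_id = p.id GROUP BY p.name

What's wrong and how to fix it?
Bug: INNER JOIN drops departments rows that have no matching staff rows

Fix: Use LEFT JOIN so parents without children still appear (COUNT(c.id) gives 0)

Corrected query:
SELECT p.name, COUNT(c.id) FROM departments p LEFT JOIN staff c ON c.dept_id = p.id GROUP BY p.name

Result:
name      | COUNT(c.id)
----------+------------
Finance   | 3          
Legal     | 0          
Marketing | 4          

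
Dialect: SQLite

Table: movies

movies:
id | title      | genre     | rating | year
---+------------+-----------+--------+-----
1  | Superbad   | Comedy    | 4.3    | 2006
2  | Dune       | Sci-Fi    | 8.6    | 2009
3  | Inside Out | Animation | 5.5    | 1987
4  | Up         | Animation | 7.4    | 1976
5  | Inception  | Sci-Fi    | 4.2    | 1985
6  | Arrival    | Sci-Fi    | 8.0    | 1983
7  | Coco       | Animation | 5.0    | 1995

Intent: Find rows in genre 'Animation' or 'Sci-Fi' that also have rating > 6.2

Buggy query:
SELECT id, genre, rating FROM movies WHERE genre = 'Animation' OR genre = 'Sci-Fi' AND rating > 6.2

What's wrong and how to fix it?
Bug: AND binds tighter than OR, so this parses as genre = 'Animation' OR (genre = 'Sci-Fi' AND rating > 6.2)

Fix: Group the OR with parentheses (or use IN), then AND the threshold

Corrected query:
SELECT id, genre, rating FROM movies WHERE (genre = 'Animation' OR genre = 'Sci-Fi') AND rating > 6.2

Result:
id | genre     | rating
---+-----------+-------
2  | Sci-Fi    | 8.6   
4  | Animation | 7.4   
6  | Sci-Fi    | 8     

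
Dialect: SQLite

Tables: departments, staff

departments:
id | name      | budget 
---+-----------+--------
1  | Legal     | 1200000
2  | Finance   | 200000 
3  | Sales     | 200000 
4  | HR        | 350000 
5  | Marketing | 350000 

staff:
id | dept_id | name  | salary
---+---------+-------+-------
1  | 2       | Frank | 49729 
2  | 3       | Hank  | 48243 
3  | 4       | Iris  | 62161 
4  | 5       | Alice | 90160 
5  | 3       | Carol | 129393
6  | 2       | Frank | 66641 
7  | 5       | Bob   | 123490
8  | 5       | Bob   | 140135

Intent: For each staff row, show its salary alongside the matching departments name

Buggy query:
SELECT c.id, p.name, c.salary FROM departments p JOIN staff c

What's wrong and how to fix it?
Bug: Missing join condition: each staff row is matched to all departments rows instead of just its own

Fix: Add ON c.dept_id = p.id to the JOIN

Corrected query:
SELECT c.id, p.name, c.salary FROM departments p JOIN staff c ON c.dept_id = p.id

Result:
id | name      | salary
---+-----------+-------
1  | Finance   | 49729 
2  | Sales     | 48243 
3  | HR        | 62161 
4  | Marketing | 90160 
5  | Sales     | 129393
6  | Finance   | 66641 
7  | Marketing | 123490
8  | Marketing | 140135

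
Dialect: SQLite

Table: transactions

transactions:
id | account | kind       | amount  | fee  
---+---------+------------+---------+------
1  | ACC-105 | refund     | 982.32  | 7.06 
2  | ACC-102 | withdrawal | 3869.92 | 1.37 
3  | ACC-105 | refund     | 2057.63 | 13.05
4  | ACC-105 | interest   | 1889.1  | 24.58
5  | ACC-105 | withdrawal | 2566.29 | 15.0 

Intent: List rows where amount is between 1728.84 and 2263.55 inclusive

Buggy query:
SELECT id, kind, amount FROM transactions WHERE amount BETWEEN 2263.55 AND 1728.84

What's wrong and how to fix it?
Bug: The bounds are reversed; BETWEEN a AND b requires a <= b to match anything

Fix: Write BETWEEN 1728.84 AND 2263.55

Corrected query:
SELECT id, kind, amount FROM transactions WHERE amount BETWEEN 1728.84 AND 2263.55

Result:
id | kind     | amount 
---+----------+--------
3  | refund   | 2057.63
4  | interest | 1889.1 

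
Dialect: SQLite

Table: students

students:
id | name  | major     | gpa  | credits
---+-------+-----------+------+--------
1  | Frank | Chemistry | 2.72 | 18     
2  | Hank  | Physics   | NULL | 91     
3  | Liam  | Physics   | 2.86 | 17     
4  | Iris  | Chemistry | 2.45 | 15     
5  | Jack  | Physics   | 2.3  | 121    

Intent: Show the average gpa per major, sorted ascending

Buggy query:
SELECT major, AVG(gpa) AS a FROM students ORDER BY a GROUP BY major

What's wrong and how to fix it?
Bug: GROUP BY must precede ORDER BY

Fix: Move ORDER BY to the end, after GROUP BY

Corrected query:
SELECT major, AVG(gpa) AS a FROM students GROUP BY major ORDER BY a

Result:
major     | a    
----------+------
Physics   | 2.58 
Chemistry | 2.585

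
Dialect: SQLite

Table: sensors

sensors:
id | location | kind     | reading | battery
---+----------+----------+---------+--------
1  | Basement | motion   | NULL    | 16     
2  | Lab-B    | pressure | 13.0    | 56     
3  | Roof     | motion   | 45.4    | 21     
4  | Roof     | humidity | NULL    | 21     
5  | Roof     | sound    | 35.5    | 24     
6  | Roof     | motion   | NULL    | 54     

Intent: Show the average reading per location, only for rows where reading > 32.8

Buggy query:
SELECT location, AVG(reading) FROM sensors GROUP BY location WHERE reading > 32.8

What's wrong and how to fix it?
Bug: WHERE cannot follow GROUP BY

Fix: Place WHERE between FROM and GROUP BY

Corrected query:
SELECT location, AVG(reading) FROM sensors WHERE reading > 32.8 GROUP BY location

Result:
location | AVG(reading)
---------+-------------
Roof     | 40.45       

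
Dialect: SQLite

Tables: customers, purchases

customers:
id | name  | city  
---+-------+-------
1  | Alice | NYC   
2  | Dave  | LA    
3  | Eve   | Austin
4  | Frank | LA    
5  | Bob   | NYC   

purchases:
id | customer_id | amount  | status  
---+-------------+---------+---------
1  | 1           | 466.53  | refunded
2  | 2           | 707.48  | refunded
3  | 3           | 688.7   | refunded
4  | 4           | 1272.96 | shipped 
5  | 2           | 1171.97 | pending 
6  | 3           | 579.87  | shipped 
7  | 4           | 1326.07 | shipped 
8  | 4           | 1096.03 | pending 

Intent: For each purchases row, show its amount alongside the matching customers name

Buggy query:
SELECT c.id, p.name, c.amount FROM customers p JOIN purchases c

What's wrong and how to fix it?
Bug: Missing join condition: each purchases row is matched to all customers rows instead of just its own

Fix: Specify the join condition linking the foreign key to the parent id

Corrected query:
SELECT c.id, p.name, c.amount FROM customers p JOIN purchases c ON c.customer_id = p.id

Result:
id | name  | amount 
---+-------+--------
1  | Alice | 466.53 
2  | Dave  | 707.48 
3  | Eve   | 688.7  
4  | Frank | 1272.96
5  | Dave  | 1171.97
6  | Eve   | 579.87 
7  | Frank | 1326.07
8  | Frank | 1096.03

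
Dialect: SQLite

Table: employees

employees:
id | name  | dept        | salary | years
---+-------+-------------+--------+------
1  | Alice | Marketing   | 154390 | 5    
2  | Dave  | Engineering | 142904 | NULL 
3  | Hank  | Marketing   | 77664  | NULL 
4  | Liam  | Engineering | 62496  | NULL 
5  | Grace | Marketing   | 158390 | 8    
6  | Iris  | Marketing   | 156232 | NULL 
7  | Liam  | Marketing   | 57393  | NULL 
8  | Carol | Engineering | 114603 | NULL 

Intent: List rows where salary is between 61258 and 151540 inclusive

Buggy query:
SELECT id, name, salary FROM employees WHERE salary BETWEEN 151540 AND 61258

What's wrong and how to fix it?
Bug: The bounds are reversed; BETWEEN a AND b requires a <= b to match anything

Fix: Write BETWEEN 61258 AND 151540

Corrected query:
SELECT id, name, salary FROM employees WHERE salary BETWEEN 61258 AND 151540

Result:
id | name  | salary
---+-------+-------
2  | Dave  | 142904
3  | Hank  | 77664 
4  | Liam  | 62496 
8  | Carol | 114603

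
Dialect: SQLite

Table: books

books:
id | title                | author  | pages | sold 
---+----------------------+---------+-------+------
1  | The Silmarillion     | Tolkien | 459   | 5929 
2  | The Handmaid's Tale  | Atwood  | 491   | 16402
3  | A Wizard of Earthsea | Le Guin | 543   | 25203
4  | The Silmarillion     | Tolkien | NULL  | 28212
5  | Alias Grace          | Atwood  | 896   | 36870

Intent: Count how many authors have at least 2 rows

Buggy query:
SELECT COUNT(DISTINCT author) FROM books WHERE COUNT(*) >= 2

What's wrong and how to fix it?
Bug: COUNT(*) cannot appear in WHERE; the per-group count doesn't exist yet

Fix: Group first with HAVING COUNT(*) >= 2, then COUNT the resulting groups

Corrected query:
SELECT COUNT(*) FROM (SELECT author FROM books GROUP BY author HAVING COUNT(*) >= 2)

Result:
COUNT(*)
--------
2       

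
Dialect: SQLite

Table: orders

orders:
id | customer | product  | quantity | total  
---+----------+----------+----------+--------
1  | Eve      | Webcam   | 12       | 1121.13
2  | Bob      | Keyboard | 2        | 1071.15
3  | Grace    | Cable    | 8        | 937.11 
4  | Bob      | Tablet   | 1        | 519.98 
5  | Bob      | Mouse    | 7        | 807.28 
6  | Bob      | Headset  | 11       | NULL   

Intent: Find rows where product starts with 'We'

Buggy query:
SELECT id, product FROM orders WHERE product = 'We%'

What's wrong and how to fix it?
Bug: '=' compares the literal string including the % character; pattern matching needs LIKE

Fix: Replace '=' with LIKE so 'We%' is treated as a pattern

Corrected query:
SELECT id, product FROM orders WHERE product LIKE 'We%'

Result:
id | product
---+--------
1  | Webcam 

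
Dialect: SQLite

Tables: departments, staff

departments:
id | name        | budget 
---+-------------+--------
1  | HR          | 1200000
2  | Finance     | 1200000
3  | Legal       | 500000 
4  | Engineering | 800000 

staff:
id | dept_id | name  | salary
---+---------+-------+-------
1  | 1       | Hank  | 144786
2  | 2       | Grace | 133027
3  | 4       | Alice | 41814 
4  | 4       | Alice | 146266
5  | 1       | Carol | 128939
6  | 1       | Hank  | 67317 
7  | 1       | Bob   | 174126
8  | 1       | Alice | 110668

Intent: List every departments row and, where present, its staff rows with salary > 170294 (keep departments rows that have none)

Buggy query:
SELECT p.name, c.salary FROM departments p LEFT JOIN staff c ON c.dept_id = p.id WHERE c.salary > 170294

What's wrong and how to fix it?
Bug: A WHERE condition on the right-hand table after LEFT JOIN drops unmatched parents

Fix: Put 'c.salary > 170294' in the JOIN's ON clause instead of WHERE

Corrected query:
SELECT p.name, c.salary FROM departments p LEFT JOIN staff c ON c.dept_id = p.id AND c.salary > 170294

Result:
name        | salary
------------+-------
HR          | 174126
Finance     | NULL  
Legal       | NULL  
Engineering | NULL  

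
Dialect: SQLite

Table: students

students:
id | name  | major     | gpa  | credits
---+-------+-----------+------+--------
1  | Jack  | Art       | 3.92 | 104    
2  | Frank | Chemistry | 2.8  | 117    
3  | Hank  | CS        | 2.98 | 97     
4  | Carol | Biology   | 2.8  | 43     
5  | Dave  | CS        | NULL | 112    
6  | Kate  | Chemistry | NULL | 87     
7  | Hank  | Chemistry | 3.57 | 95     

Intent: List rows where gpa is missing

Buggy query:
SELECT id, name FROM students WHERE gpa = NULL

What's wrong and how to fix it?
Bug: '= NULL' is always unknown in SQL three-valued logic, so no rows match

Fix: Replace '= NULL' with 'IS NULL'

Corrected query:
SELECT id, name FROM students WHERE gpa IS NULL

Result:
id | name
---+-----
5  | Dave
6  | Kate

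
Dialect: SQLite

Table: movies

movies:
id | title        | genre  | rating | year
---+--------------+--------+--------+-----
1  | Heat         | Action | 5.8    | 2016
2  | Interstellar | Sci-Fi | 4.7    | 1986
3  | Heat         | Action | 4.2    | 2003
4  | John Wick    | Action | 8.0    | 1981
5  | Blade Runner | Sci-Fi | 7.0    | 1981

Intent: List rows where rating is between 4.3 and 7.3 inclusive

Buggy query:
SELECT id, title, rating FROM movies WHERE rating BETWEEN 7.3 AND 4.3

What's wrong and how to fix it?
Bug: BETWEEN expects the lower bound first; with 7.3 AND 4.3 the range is empty

Fix: Swap the bounds so the smaller value comes first

Corrected query:
SELECT id, title, rating FROM movies WHERE rating BETWEEN 4.3 AND 7.3

Result:
id | title        | rating
---+--------------+-------
1  | Heat         | 5.8   
2  | Interstellar | 4.7   
5  | Blade Runner | 7     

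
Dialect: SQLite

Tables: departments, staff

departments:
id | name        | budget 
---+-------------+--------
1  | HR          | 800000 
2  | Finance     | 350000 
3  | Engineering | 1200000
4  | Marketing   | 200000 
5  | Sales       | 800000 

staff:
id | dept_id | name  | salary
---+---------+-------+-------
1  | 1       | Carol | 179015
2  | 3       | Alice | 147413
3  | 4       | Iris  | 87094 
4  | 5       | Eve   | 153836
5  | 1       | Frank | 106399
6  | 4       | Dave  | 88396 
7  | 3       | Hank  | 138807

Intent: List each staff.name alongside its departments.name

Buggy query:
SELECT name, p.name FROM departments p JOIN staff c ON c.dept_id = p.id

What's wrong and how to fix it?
Bug: Both tables have a 'name' column; the unqualified reference is ambiguous

Fix: Qualify the column with its table alias (c.name)

Corrected query:
SELECT c.name, p.name FROM departments p JOIN staff c ON c.dept_id = p.id

Result:
name  | name       
------+------------
Carol | HR         
Alice | Engineering
Iris  | Marketing  
Eve   | Sales      
Frank | HR         
Dave  | Marketing  
Hank  | Engineering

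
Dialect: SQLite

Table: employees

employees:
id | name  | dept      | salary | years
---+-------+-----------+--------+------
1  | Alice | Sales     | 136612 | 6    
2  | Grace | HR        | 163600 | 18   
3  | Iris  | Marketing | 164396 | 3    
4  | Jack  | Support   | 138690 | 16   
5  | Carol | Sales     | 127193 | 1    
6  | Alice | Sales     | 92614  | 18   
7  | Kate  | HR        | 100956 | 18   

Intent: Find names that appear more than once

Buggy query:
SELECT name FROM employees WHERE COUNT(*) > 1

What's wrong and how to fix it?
Bug: COUNT(*) is an aggregate and cannot be used in WHERE

Fix: Group first, then use HAVING for the count condition

Corrected query:
SELECT name FROM employees GROUP BY name HAVING COUNT(*) > 1

Result:
name 
-----
Alice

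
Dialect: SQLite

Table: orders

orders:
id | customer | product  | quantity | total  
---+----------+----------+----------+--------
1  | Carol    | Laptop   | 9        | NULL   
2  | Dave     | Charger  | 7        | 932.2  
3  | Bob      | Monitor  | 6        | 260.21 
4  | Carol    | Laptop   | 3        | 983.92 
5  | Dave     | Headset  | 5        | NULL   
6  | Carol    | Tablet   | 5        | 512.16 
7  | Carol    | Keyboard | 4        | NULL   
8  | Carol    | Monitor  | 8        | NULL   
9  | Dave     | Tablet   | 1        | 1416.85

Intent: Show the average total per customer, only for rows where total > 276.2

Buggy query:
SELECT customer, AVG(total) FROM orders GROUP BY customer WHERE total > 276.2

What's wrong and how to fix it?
Bug: Row-level WHERE must come before GROUP BY in the clause order

Fix: Move the WHERE clause before GROUP BY

Corrected query:
SELECT customer, AVG(total) FROM orders WHERE total > 276.2 GROUP BY customer

Result:
customer | AVG(total)
---------+-----------
Carol    | 748.04    
Dave     | 1174.525  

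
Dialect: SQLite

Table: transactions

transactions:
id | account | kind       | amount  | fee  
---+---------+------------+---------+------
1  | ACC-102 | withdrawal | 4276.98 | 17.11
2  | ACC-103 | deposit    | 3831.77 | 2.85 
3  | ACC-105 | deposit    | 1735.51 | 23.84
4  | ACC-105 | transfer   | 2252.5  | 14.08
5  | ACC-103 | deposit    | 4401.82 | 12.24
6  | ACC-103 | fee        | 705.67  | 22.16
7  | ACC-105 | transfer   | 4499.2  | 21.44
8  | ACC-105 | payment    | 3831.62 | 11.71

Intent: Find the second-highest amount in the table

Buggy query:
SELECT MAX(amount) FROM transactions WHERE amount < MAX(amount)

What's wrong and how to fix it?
Bug: MAX(amount) on the right of the comparison is an aggregate-in-WHERE error

Fix: Put the inner MAX in a scalar subquery

Corrected query:
SELECT MAX(amount) FROM transactions WHERE amount < (SELECT MAX(amount) FROM transactions)

Result:
MAX(amount)
-----------
4401.82    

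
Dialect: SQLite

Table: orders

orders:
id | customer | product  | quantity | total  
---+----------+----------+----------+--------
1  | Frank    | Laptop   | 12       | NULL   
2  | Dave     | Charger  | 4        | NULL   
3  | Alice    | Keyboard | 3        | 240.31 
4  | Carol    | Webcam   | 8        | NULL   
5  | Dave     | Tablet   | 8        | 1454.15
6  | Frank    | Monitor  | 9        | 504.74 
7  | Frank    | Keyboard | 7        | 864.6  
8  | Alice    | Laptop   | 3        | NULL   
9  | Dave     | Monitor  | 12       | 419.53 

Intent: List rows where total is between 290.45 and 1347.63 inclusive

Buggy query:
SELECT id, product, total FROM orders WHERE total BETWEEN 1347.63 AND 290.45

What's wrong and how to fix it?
Bug: The bounds are reversed; BETWEEN a AND b requires a <= b to match anything

Fix: Write BETWEEN 290.45 AND 1347.63

Corrected query:
SELECT id, product, total FROM orders WHERE total BETWEEN 290.45 AND 1347.63

Result:
id | product  | total 
---+----------+-------
6  | Monitor  | 504.74
7  | Keyboard | 864.6 
9  | Monitor  | 419.53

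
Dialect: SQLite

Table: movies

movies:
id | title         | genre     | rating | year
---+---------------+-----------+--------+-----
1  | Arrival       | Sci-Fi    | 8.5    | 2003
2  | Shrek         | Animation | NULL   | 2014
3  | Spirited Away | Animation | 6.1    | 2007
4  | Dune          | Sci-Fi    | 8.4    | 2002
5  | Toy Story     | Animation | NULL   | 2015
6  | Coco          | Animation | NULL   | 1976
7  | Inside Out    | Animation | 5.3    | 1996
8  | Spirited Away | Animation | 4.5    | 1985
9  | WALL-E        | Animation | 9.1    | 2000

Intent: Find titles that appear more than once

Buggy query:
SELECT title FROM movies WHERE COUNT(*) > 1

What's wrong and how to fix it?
Bug: COUNT(*) is an aggregate and cannot be used in WHERE

Fix: GROUP BY title, then filter groups with HAVING COUNT(*) > 1

Corrected query:
SELECT title FROM movies GROUP BY title HAVING COUNT(*) > 1

Result:
title        
-------------
Spirited Away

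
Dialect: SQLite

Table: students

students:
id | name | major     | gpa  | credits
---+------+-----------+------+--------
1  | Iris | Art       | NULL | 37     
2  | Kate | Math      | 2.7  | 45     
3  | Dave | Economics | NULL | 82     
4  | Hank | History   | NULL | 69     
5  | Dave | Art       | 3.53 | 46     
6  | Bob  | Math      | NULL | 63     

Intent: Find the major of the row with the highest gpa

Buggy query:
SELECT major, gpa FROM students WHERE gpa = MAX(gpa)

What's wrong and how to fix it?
Bug: WHERE is evaluated per row; an aggregate over the whole table isn't defined there

Fix: Use a subquery: WHERE gpa = (SELECT MAX(gpa) FROM students)

Corrected query:
SELECT major, gpa FROM students WHERE gpa = (SELECT MAX(gpa) FROM students)

Result:
major | gpa 
------+-----
Art   | 3.53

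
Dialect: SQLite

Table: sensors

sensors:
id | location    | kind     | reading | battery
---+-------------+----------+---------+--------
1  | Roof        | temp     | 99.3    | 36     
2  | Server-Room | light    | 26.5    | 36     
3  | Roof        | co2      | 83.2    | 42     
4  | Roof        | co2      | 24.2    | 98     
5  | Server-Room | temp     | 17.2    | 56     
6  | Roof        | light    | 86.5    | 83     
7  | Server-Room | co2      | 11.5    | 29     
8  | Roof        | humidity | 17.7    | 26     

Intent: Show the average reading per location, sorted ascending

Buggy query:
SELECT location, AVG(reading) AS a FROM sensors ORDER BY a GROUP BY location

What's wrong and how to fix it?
Bug: GROUP BY must precede ORDER BY

Fix: Reorder: SELECT … FROM … GROUP BY … ORDER BY …

Corrected query:
SELECT location, AVG(reading) AS a FROM sensors GROUP BY location ORDER BY a

Result:
location    | a    
------------+------
Server-Room | 18.4 
Roof        | 62.18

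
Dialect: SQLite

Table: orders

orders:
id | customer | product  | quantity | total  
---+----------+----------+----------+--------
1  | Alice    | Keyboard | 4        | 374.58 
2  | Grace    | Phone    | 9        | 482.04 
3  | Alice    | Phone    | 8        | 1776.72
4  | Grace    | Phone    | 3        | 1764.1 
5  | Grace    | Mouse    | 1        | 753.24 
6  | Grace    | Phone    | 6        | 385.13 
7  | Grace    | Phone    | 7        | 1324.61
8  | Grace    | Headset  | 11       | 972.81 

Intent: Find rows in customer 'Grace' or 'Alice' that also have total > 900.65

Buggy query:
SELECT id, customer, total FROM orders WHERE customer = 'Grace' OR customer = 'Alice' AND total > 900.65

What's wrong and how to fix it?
Bug: AND binds tighter than OR, so this parses as customer = 'Grace' OR (customer = 'Alice' AND total > 900.65)

Fix: Add parentheses around the OR so the AND applies to both alternatives

Corrected query:
SELECT id, customer, total FROM orders WHERE (customer = 'Grace' OR customer = 'Alice') AND total > 900.65

Result:
id | customer | total  
---+----------+--------
3  | Alice    | 1776.72
4  | Grace    | 1764.1 
7  | Grace    | 1324.61
8  | Grace    | 972.81 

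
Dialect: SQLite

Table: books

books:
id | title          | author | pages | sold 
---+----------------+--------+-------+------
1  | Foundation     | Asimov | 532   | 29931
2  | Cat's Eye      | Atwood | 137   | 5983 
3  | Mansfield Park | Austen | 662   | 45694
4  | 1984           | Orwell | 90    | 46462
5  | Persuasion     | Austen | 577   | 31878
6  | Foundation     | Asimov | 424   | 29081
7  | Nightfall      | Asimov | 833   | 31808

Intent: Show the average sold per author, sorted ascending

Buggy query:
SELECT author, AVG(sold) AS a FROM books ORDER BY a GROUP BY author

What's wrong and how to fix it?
Bug: GROUP BY must precede ORDER BY

Fix: Reorder: SELECT … FROM … GROUP BY … ORDER BY …

Corrected query:
SELECT author, AVG(sold) AS a FROM books GROUP BY author ORDER BY a

Result:
author | a           
-------+-------------
Atwood | 5983        
Asimov | 30273.333333
Austen | 38786       
Orwell | 46462       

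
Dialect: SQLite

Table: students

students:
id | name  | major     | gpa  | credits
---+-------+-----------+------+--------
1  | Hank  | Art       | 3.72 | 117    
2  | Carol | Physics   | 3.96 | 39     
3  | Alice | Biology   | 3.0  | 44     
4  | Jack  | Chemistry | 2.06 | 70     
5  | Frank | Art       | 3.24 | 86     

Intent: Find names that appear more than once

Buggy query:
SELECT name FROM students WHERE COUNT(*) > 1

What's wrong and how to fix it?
Bug: COUNT(*) is an aggregate and cannot be used in WHERE

Fix: GROUP BY name, then filter groups with HAVING COUNT(*) > 1

Corrected query:
SELECT name FROM students GROUP BY name HAVING COUNT(*) > 1

Result:
(no rows)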